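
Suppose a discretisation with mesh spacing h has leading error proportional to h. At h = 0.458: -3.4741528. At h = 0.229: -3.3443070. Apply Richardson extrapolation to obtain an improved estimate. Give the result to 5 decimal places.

-3.21446

The leading error scales as h; refining by a factor of 2 reduces it by 2^1 = 2.
Extrapolated value = (2·A(h/2) − A(h)) / (2 − 1)
= (2·(-3.3443070) − (-3.4741528)) / 1
= -3.2144612 / 1 = -3.2144612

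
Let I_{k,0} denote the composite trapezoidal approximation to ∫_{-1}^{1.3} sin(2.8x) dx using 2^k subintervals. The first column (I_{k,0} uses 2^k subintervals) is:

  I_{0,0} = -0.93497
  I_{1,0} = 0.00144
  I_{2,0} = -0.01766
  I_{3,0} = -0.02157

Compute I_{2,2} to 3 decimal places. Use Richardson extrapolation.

Richardson extrapolation on the trapezoidal column (denominator 4−1=3):
I_{1,1} = (4·0.00144 − (-0.93497)) / 3 = 0.31358
I_{2,1} = (4·(-0.01766) − 0.00144) / 3 = -0.02403
I_{2,2} = (16·(-0.02403) − 0.31358) / 15 = -0.04654
(Column j=1 coincides with Simpson's rule on the same nodes.)

-0.047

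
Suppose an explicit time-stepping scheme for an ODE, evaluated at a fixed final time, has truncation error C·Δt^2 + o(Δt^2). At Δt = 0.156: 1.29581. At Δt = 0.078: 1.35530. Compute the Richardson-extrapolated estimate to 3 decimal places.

1.375

Extrapolated value = (4·A(Δt/2) − A(Δt)) / (4 − 1)
= (4·1.35530 − 1.29581) / 3
= 4.12539 / 3 = 1.37513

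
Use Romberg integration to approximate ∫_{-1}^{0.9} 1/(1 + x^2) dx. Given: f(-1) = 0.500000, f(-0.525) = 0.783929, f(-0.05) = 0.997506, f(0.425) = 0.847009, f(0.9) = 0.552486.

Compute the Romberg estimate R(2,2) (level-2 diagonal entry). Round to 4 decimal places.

R(0,0) (trapezoid, 1 panel, h=1.9000): 0.999862
R(1,0) (trapezoid, 2 panels, h=0.9500): 1.447562
R(2,0) (trapezoid, 4 panels, h=0.4750): 1.498476
R(1,1) = 1.447562 + (1.447562 − 0.999862)/3 = 1.596795
R(2,1) = 1.498476 + (1.498476 − 1.447562)/3 = 1.515447
R(2,2) = 1.515447 + (1.515447 − 1.596795)/15 = 1.510024

1.5100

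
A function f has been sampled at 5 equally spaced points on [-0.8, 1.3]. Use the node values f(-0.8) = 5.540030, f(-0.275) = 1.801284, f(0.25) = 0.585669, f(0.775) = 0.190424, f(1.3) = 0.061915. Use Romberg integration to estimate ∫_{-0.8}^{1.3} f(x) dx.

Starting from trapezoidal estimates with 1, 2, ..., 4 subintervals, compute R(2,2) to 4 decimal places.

R(0,0) (trapezoid, 1 panel, h=2.1000): 5.882042
R(1,0) (trapezoid, 2 panels, h=1.0500): 3.555974
R(2,0) (trapezoid, 4 panels, h=0.5250): 2.823633
R(1,1) = 3.555974 + (3.555974 − 5.882042)/3 = 2.780618
R(2,1) = 2.823633 + (2.823633 − 3.555974)/3 = 2.579519
R(2,2) = 2.579519 + (2.579519 − 2.780618)/15 = 2.566112

2.5661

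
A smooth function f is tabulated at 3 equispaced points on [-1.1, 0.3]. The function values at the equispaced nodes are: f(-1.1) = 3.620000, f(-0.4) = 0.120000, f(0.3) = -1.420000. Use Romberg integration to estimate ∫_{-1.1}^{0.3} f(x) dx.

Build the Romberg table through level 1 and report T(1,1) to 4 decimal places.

0.6253

T(0,0) (trapezoid, 1 panel, h=1.4000): 1.540000
T(1,0) (trapezoid, 2 panels, h=0.7000): 0.854000
T(1,1) = 0.854000 + (0.854000 − 1.540000)/3 = 0.625333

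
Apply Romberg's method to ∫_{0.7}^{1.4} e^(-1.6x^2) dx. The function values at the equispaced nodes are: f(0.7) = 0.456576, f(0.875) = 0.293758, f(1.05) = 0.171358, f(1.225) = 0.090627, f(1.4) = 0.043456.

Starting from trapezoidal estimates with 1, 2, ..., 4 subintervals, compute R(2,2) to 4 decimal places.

R(0,0) (trapezoid, 1 panel, h=0.7000): 0.175011
R(1,0) (trapezoid, 2 panels, h=0.3500): 0.147481
R(2,0) (trapezoid, 4 panels, h=0.1750): 0.141008
R(1,1) = 0.147481 + (0.147481 − 0.175011)/3 = 0.138304
R(2,1) = 0.141008 + (0.141008 − 0.147481)/3 = 0.138850
R(2,2) = 0.138850 + (0.138850 − 0.138304)/15 = 0.138886

0.1389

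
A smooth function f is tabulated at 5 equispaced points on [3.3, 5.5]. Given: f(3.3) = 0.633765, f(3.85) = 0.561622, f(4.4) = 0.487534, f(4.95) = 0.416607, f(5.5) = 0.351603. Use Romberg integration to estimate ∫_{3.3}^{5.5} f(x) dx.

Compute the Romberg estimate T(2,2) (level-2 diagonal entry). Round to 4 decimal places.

1.0768

T(0,0) (trapezoid, 1 panel, h=2.2000): 1.083905
T(1,0) (trapezoid, 2 panels, h=1.1000): 1.078240
T(2,0) (trapezoid, 4 panels, h=0.5500): 1.077146
T(1,1) = 1.078240 + (1.078240 − 1.083905)/3 = 1.076352
T(2,1) = 1.077146 + (1.077146 − 1.078240)/3 = 1.076781
T(2,2) = 1.076781 + (1.076781 − 1.076352)/15 = 1.076810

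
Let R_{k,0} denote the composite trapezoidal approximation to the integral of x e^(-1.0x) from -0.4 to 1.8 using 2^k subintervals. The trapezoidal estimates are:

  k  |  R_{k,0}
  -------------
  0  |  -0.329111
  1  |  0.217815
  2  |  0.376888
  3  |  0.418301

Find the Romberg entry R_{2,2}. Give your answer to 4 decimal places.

0.4319

Richardson extrapolation on the trapezoidal column (denominator 4−1=3):
R_{1,1} = (4·0.217815 − (-0.329111)) / 3 = 0.400124
R_{2,1} = 0.376888 + (0.376888 − 0.217815)/3 = 0.429912
R_{2,2} = 0.429912 + (0.429912 − 0.400124)/15 = 0.431898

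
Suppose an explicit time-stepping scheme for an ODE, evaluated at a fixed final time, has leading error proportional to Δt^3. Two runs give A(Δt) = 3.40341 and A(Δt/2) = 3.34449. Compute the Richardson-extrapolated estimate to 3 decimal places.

3.336

The leading error scales as Δt^3; refining by a factor of 2 reduces it by 2^3 = 8.
Extrapolated value = (8·A(Δt/2) − A(Δt)) / (8 − 1)
= (8·3.34449 − 3.40341) / 7
= 23.35251 / 7 = 3.33607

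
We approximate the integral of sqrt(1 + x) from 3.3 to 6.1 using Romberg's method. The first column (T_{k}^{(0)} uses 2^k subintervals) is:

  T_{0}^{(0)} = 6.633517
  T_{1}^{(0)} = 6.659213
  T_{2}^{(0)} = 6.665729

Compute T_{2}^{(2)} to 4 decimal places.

6.6679

Richardson extrapolation on the trapezoidal column (denominator 4−1=3):
T_{1}^{(1)} = 6.659213 + (6.659213 − 6.633517)/3 = 6.667778
T_{2}^{(1)} = 6.665729 + (6.665729 − 6.659213)/3 = 6.667901
T_{2}^{(2)} = (16·6.667901 − 6.667778) / 15 = 6.667909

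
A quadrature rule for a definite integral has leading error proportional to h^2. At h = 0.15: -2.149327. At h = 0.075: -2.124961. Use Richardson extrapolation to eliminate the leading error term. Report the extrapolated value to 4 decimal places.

Extrapolated value = (4·A(h/2) − A(h)) / (4 − 1)
= (4·(-2.124961) − (-2.149327)) / 3
= -6.350517 / 3 = -2.116839

-2.1168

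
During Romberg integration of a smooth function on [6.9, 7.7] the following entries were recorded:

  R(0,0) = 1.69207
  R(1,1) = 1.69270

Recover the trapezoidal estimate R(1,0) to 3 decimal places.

From R(1,1) = (4·R(1,0) − R(0,0))/3, solve for R(1,0):
4·R(1,0) = 3·1.69270 + 1.69207 = 6.77017
R(1,0) = 1.69254

1.693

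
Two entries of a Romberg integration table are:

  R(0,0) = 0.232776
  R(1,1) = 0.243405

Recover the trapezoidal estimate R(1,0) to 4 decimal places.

From R(1,1) = (4·R(1,0) − R(0,0))/3, solve for R(1,0):
4·R(1,0) = 3·0.243405 + 0.232776 = 0.962991
R(1,0) = 0.240748

0.2407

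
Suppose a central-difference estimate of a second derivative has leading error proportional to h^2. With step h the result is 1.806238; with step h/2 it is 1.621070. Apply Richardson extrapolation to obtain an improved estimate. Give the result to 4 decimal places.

1.5593

The leading error scales as h^2; refining by a factor of 2 reduces it by 2^2 = 4.
Extrapolated value = (4·A(h/2) − A(h)) / (4 − 1)
= (4·1.621070 − 1.806238) / 3
= 4.678042 / 3 = 1.559347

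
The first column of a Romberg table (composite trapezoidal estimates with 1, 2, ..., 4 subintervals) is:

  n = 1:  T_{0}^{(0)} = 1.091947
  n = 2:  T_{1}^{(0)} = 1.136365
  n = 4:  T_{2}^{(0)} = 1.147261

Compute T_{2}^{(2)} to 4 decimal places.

1.1509

T_{1}^{(1)} = 1.136365 + (1.136365 − 1.091947)/3 = 1.151171
T_{2}^{(1)} = (4·1.147261 − 1.136365) / 3 = 1.150893
T_{2}^{(2)} = 1.150893 + (1.150893 − 1.151171)/15 = 1.150874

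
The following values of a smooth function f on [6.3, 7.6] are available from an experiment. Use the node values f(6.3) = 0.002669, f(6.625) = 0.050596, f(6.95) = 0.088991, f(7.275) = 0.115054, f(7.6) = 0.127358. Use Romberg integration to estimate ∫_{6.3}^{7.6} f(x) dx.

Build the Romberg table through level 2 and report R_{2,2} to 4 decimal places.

0.1051

R_{0,0} (trapezoid, 1 panel, h=1.3000): 0.084518
R_{1,0} (trapezoid, 2 panels, h=0.6500): 0.100103
R_{2,0} (trapezoid, 4 panels, h=0.3250): 0.103888
R_{1,1} = 0.100103 + (0.100103 − 0.084518)/3 = 0.105298
R_{2,1} = 0.103888 + (0.103888 − 0.100103)/3 = 0.105150
R_{2,2} = 0.105150 + (0.105150 − 0.105298)/15 = 0.105140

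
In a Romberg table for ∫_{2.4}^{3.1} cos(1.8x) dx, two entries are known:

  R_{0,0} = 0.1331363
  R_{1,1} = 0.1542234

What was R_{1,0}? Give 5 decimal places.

0.14895

From R_{1,1} = (4·R_{1,0} − R_{0,0})/3, solve for R_{1,0}:
4·R_{1,0} = 3·0.1542234 + 0.1331363 = 0.5958065
R_{1,0} = 0.1489516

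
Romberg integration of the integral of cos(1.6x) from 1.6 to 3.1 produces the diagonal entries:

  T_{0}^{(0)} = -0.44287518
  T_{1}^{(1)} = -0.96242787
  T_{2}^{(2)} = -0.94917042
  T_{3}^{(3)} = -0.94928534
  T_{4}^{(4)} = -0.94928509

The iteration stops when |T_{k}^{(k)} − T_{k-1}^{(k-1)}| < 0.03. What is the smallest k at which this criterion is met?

|T_{1}^{(1)} − T_{0}^{(0)}| = 0.51955269 ≥ 0.03
|T_{2}^{(2)} − T_{1}^{(1)}| = 0.01325745 < 0.03

k = 2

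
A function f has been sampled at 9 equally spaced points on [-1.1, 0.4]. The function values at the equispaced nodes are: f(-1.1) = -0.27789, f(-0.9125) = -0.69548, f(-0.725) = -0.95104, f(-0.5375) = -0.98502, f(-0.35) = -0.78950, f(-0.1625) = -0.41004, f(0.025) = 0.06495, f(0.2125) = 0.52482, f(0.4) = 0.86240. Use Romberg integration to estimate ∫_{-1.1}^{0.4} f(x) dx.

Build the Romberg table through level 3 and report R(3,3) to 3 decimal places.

-0.564

R(0,0) (trapezoid, 1 panel, h=1.5000): 0.43838
R(1,0) (trapezoid, 2 panels, h=0.7500): -0.37293
R(2,0) (trapezoid, 4 panels, h=0.3750): -0.51875
R(3,0) (trapezoid, 8 panels, h=0.1875): -0.55295
R(1,1) = -0.37293 + (-0.37293 − 0.43838)/3 = -0.64337
R(2,1) = -0.51875 + (-0.51875 − (-0.37293))/3 = -0.56736
R(3,1) = -0.55295 + (-0.55295 − (-0.51875))/3 = -0.56435
R(2,2) = -0.56736 + (-0.56736 − (-0.64337))/15 = -0.56229
R(3,2) = -0.56435 + (-0.56435 − (-0.56736))/15 = -0.56415
R(3,3) = -0.56415 + (-0.56415 − (-0.56229))/63 = -0.56418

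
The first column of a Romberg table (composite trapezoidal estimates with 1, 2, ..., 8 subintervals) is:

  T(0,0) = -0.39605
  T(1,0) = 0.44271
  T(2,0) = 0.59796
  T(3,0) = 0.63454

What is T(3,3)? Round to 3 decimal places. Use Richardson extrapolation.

0.647

Richardson extrapolation on the trapezoidal column (denominator 4−1=3):
T(1,1) = (4·0.44271 − (-0.39605)) / 3 = 0.72230
T(2,1) = (4·0.59796 − 0.44271) / 3 = 0.64971
T(3,1) = (4·0.63454 − 0.59796) / 3 = 0.64673
T(2,2) = 0.64971 + (0.64971 − 0.72230)/15 = 0.64487
T(3,2) = 0.64673 + (0.64673 − 0.64971)/15 = 0.64653
T(3,3) = 0.64653 + (0.64653 − 0.64487)/63 = 0.64656
(Column j=1 coincides with Simpson's rule on the same nodes.)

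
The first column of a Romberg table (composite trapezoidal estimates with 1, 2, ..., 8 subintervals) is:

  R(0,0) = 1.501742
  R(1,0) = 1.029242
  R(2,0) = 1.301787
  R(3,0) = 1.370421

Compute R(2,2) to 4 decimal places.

1.4274

Richardson extrapolation on the trapezoidal column (denominator 4−1=3):
R(1,1) = 1.029242 + (1.029242 − 1.501742)/3 = 0.871742
R(2,1) = (4·1.301787 − 1.029242) / 3 = 1.392635
R(2,2) = (16·1.392635 − 0.871742) / 15 = 1.427361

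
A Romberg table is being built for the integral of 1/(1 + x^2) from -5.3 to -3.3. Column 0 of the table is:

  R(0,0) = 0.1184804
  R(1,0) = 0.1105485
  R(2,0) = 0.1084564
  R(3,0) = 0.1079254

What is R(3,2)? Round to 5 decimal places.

R(2,1) = (4·0.1084564 − 0.1105485) / 3 = 0.1077590
R(3,1) = (4·0.1079254 − 0.1084564) / 3 = 0.1077484
R(3,2) = (16·0.1077484 − 0.1077590) / 15 = 0.1077477

0.10775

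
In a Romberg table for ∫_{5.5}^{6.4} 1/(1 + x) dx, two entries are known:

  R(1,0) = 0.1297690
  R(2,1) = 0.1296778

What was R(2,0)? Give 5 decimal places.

From R(2,1) = (4·R(2,0) − R(1,0))/3, solve for R(2,0):
4·R(2,0) = 3·0.1296778 + 0.1297690 = 0.5188024
R(2,0) = 0.1297006

0.12970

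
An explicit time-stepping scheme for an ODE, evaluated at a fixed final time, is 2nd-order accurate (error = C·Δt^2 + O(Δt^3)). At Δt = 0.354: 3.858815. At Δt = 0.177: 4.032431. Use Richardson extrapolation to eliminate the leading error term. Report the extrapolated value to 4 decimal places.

Extrapolated value = (4·A(Δt/2) − A(Δt)) / (4 − 1)
= (4·4.032431 − 3.858815) / 3
= 12.270909 / 3 = 4.090303

4.0903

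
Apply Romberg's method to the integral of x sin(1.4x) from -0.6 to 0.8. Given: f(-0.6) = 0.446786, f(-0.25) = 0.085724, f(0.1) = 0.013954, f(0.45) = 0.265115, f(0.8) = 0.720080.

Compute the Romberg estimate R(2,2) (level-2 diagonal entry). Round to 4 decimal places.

0.3043

R(0,0) (trapezoid, 1 panel, h=1.4000): 0.816806
R(1,0) (trapezoid, 2 panels, h=0.7000): 0.418171
R(2,0) (trapezoid, 4 panels, h=0.3500): 0.331879
R(1,1) = 0.418171 + (0.418171 − 0.816806)/3 = 0.285293
R(2,1) = 0.331879 + (0.331879 − 0.418171)/3 = 0.303115
R(2,2) = 0.303115 + (0.303115 − 0.285293)/15 = 0.304303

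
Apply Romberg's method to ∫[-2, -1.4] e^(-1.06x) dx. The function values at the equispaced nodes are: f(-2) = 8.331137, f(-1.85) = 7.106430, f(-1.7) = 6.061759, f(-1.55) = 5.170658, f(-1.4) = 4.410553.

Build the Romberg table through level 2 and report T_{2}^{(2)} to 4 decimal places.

T_{0}^{(0)} (trapezoid, 1 panel, h=0.6000): 3.822507
T_{1}^{(0)} (trapezoid, 2 panels, h=0.3000): 3.729781
T_{2}^{(0)} (trapezoid, 4 panels, h=0.1500): 3.706454
T_{1}^{(1)} = 3.729781 + (3.729781 − 3.822507)/3 = 3.698872
T_{2}^{(1)} = 3.706454 + (3.706454 − 3.729781)/3 = 3.698678
T_{2}^{(2)} = 3.698678 + (3.698678 − 3.698872)/15 = 3.698665

3.6987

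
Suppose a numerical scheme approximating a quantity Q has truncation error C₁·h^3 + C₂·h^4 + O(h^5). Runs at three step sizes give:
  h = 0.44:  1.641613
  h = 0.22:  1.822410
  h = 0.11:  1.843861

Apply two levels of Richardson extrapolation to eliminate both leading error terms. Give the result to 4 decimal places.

First eliminate the h^3 term (factor 2^3 = 8):
  B₁ = (8·1.822410 − 1.641613)/7 = 1.848238
  B₂ = (8·1.843861 − 1.822410)/7 = 1.846925
Then eliminate the h^4 term (factor 2^4 = 16):
  (16·1.846925 − 1.848238)/15 = 1.846837

1.8468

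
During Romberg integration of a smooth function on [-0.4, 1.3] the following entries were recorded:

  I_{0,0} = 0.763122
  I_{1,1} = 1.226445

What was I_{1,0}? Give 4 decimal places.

1.1106

From I_{1,1} = (4·I_{1,0} − I_{0,0})/3, solve for I_{1,0}:
4·I_{1,0} = 3·1.226445 + 0.763122 = 4.442457
I_{1,0} = 1.110614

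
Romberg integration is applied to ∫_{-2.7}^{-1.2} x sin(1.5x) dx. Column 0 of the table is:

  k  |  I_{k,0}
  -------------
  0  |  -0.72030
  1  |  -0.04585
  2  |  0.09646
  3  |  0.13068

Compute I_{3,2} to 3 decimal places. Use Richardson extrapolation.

Richardson extrapolation on the trapezoidal column (denominator 4−1=3):
I_{2,1} = 0.09646 + (0.09646 − (-0.04585))/3 = 0.14390
I_{3,1} = 0.13068 + (0.13068 − 0.09646)/3 = 0.14209
I_{3,2} = 0.14209 + (0.14209 − 0.14390)/15 = 0.14197

0.142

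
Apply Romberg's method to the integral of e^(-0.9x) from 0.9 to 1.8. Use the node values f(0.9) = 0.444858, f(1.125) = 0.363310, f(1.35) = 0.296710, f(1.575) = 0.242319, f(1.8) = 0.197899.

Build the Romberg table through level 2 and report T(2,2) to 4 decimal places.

0.2744

T(0,0) (trapezoid, 1 panel, h=0.9000): 0.289241
T(1,0) (trapezoid, 2 panels, h=0.4500): 0.278140
T(2,0) (trapezoid, 4 panels, h=0.2250): 0.275336
T(1,1) = 0.278140 + (0.278140 − 0.289241)/3 = 0.274440
T(2,1) = 0.275336 + (0.275336 − 0.278140)/3 = 0.274401
T(2,2) = 0.274401 + (0.274401 − 0.274440)/15 = 0.274398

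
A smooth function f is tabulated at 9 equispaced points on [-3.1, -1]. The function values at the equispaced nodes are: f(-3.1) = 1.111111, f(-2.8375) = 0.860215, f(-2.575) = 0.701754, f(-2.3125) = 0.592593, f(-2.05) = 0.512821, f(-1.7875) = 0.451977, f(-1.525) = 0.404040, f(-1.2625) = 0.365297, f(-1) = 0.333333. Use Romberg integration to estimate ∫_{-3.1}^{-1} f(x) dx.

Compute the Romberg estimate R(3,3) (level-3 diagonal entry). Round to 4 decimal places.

R(0,0) (trapezoid, 1 panel, h=2.1000): 1.516666
R(1,0) (trapezoid, 2 panels, h=1.0500): 1.296795
R(2,0) (trapezoid, 4 panels, h=0.5250): 1.228939
R(3,0) (trapezoid, 8 panels, h=0.2625): 1.210366
R(1,1) = 1.296795 + (1.296795 − 1.516666)/3 = 1.223505
R(2,1) = 1.228939 + (1.228939 − 1.296795)/3 = 1.206320
R(3,1) = 1.210366 + (1.210366 − 1.228939)/3 = 1.204175
R(2,2) = 1.206320 + (1.206320 − 1.223505)/15 = 1.205174
R(3,2) = 1.204175 + (1.204175 − 1.206320)/15 = 1.204032
R(3,3) = 1.204032 + (1.204032 − 1.205174)/63 = 1.204014

1.2040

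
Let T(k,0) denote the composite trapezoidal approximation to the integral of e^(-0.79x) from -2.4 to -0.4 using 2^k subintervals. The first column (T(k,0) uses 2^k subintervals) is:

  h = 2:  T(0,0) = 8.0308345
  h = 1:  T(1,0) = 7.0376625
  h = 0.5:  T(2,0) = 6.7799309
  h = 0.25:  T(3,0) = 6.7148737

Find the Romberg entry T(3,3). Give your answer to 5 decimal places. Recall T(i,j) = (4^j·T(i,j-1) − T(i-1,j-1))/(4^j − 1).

T(1,1) = 7.0376625 + (7.0376625 − 8.0308345)/3 = 6.7066052
T(2,1) = 6.7799309 + (6.7799309 − 7.0376625)/3 = 6.6940204
T(3,1) = (4·6.7148737 − 6.7799309) / 3 = 6.6931880
T(2,2) = (16·6.6940204 − 6.7066052) / 15 = 6.6931814
T(3,2) = 6.6931880 + (6.6931880 − 6.6940204)/15 = 6.6931325
T(3,3) = 6.6931325 + (6.6931325 − 6.6931814)/63 = 6.6931317

6.69313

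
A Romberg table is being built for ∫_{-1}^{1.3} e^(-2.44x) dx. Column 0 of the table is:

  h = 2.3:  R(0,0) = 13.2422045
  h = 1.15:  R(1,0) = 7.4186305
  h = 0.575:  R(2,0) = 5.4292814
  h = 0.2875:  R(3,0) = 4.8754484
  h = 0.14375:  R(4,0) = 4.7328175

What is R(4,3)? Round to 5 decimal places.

Richardson extrapolation on the trapezoidal column (denominator 4−1=3):
R(2,1) = (4·5.4292814 − 7.4186305) / 3 = 4.7661650
R(3,1) = (4·4.8754484 − 5.4292814) / 3 = 4.6908374
R(4,1) = 4.7328175 + (4.7328175 − 4.8754484)/3 = 4.6852739
R(3,2) = (16·4.6908374 − 4.7661650) / 15 = 4.6858156
R(4,2) = (16·4.6852739 − 4.6908374) / 15 = 4.6849030
R(4,3) = 4.6849030 + (4.6849030 − 4.6858156)/63 = 4.6848885

4.68489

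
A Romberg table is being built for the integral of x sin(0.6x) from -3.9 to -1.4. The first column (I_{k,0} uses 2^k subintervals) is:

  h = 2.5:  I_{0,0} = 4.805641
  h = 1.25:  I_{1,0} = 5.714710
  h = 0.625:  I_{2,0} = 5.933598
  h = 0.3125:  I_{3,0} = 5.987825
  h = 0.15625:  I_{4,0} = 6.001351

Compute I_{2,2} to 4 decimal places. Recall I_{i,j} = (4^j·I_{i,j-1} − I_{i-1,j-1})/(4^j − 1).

6.0058

Richardson extrapolation on the trapezoidal column (denominator 4−1=3):
I_{1,1} = 5.714710 + (5.714710 − 4.805641)/3 = 6.017733
I_{2,1} = (4·5.933598 − 5.714710) / 3 = 6.006561
I_{2,2} = 6.006561 + (6.006561 − 6.017733)/15 = 6.005816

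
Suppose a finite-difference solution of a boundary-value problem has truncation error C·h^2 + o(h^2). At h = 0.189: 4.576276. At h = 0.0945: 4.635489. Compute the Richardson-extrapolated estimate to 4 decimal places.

4.6552

The leading error scales as h^2; refining by a factor of 2 reduces it by 2^2 = 4.
Extrapolated value = (4·A(h/2) − A(h)) / (4 − 1)
= (4·4.635489 − 4.576276) / 3
= 13.965680 / 3 = 4.655227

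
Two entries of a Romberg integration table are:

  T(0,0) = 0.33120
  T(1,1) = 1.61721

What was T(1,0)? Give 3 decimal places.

From T(1,1) = (4·T(1,0) − T(0,0))/3, solve for T(1,0):
4·T(1,0) = 3·1.61721 + 0.33120 = 5.18283
T(1,0) = 1.29571

1.296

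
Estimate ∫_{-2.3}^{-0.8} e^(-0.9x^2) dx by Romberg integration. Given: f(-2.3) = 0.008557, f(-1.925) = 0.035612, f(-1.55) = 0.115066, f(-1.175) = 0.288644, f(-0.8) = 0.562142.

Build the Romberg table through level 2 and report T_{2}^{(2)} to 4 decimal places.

T_{0}^{(0)} (trapezoid, 1 panel, h=1.5000): 0.428024
T_{1}^{(0)} (trapezoid, 2 panels, h=0.7500): 0.300312
T_{2}^{(0)} (trapezoid, 4 panels, h=0.3750): 0.271752
T_{1}^{(1)} = 0.300312 + (0.300312 − 0.428024)/3 = 0.257741
T_{2}^{(1)} = 0.271752 + (0.271752 − 0.300312)/3 = 0.262232
T_{2}^{(2)} = 0.262232 + (0.262232 − 0.257741)/15 = 0.262531

0.2625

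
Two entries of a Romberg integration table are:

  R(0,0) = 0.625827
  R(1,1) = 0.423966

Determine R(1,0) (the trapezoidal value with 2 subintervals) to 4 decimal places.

From R(1,1) = (4·R(1,0) − R(0,0))/3, solve for R(1,0):
4·R(1,0) = 3·0.423966 + 0.625827 = 1.897725
R(1,0) = 0.474431

0.4744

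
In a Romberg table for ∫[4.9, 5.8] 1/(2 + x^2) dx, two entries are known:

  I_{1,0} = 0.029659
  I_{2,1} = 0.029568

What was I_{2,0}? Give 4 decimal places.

0.0296

From I_{2,1} = (4·I_{2,0} − I_{1,0})/3, solve for I_{2,0}:
4·I_{2,0} = 3·0.029568 + 0.029659 = 0.118363
I_{2,0} = 0.029591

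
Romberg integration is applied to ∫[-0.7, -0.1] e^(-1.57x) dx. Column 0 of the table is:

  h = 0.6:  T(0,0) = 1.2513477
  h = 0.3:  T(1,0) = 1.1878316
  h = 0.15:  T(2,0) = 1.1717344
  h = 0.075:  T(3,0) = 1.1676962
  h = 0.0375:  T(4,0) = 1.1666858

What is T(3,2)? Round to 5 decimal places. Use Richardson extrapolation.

1.16635

Richardson extrapolation on the trapezoidal column (denominator 4−1=3):
T(2,1) = 1.1717344 + (1.1717344 − 1.1878316)/3 = 1.1663687
T(3,1) = 1.1676962 + (1.1676962 − 1.1717344)/3 = 1.1663501
T(3,2) = (16·1.1663501 − 1.1663687) / 15 = 1.1663489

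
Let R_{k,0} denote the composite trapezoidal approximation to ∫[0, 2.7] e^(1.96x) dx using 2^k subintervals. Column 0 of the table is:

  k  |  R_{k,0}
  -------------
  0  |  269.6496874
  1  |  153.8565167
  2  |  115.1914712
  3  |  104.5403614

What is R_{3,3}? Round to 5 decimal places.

100.89393

Richardson extrapolation on the trapezoidal column (denominator 4−1=3):
R_{1,1} = 153.8565167 + (153.8565167 − 269.6496874)/3 = 115.2587931
R_{2,1} = (4·115.1914712 − 153.8565167) / 3 = 102.3031227
R_{3,1} = (4·104.5403614 − 115.1914712) / 3 = 100.9899915
R_{2,2} = (16·102.3031227 − 115.2587931) / 15 = 101.4394113
R_{3,2} = 100.9899915 + (100.9899915 − 102.3031227)/15 = 100.9024494
R_{3,3} = 100.9024494 + (100.9024494 − 101.4394113)/63 = 100.8939262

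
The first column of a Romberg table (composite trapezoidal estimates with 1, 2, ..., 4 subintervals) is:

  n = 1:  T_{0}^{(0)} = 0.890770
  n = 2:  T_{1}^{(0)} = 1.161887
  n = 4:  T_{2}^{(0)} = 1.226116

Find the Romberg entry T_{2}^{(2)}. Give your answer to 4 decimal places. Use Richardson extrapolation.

Richardson extrapolation on the trapezoidal column (denominator 4−1=3):
T_{1}^{(1)} = (4·1.161887 − 0.890770) / 3 = 1.252259
T_{2}^{(1)} = 1.226116 + (1.226116 − 1.161887)/3 = 1.247526
T_{2}^{(2)} = 1.247526 + (1.247526 − 1.252259)/15 = 1.247210
(Column j=1 coincides with Simpson's rule on the same nodes.)

1.2472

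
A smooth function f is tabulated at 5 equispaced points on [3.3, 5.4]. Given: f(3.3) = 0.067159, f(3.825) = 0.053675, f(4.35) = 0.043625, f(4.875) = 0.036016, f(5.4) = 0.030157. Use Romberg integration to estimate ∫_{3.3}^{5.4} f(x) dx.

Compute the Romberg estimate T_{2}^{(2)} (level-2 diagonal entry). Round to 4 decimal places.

0.0951

T_{0}^{(0)} (trapezoid, 1 panel, h=2.1000): 0.102182
T_{1}^{(0)} (trapezoid, 2 panels, h=1.0500): 0.096897
T_{2}^{(0)} (trapezoid, 4 panels, h=0.5250): 0.095536
T_{1}^{(1)} = 0.096897 + (0.096897 − 0.102182)/3 = 0.095135
T_{2}^{(1)} = 0.095536 + (0.095536 − 0.096897)/3 = 0.095082
T_{2}^{(2)} = 0.095082 + (0.095082 − 0.095135)/15 = 0.095078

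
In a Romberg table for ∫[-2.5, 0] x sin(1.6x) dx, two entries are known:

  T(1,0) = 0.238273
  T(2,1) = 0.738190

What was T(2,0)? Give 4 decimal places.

0.6132

From T(2,1) = (4·T(2,0) − T(1,0))/3, solve for T(2,0):
4·T(2,0) = 3·0.738190 + 0.238273 = 2.452843
T(2,0) = 0.613211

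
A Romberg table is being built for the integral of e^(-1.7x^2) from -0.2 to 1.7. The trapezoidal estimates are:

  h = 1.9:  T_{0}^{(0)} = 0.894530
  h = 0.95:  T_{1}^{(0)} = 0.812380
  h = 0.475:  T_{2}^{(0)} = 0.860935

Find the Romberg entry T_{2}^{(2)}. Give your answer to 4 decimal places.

Richardson extrapolation on the trapezoidal column (denominator 4−1=3):
T_{1}^{(1)} = (4·0.812380 − 0.894530) / 3 = 0.784997
T_{2}^{(1)} = (4·0.860935 − 0.812380) / 3 = 0.877120
T_{2}^{(2)} = (16·0.877120 − 0.784997) / 15 = 0.883262

0.8833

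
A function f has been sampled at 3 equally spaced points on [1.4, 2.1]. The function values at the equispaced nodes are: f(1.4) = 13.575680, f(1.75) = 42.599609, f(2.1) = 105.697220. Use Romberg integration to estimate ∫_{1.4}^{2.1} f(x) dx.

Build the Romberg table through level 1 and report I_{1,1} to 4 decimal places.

33.7950

I_{0,0} (trapezoid, 1 panel, h=0.7000): 41.745515
I_{1,0} (trapezoid, 2 panels, h=0.3500): 35.782621
I_{1,1} = 35.782621 + (35.782621 − 41.745515)/3 = 33.794990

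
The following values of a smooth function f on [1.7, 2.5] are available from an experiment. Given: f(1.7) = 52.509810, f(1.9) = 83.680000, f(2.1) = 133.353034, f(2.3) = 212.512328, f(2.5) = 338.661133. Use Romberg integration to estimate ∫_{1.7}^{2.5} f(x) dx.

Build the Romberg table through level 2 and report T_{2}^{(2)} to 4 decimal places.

122.8141

T_{0}^{(0)} (trapezoid, 1 panel, h=0.8000): 156.468377
T_{1}^{(0)} (trapezoid, 2 panels, h=0.4000): 131.575402
T_{2}^{(0)} (trapezoid, 4 panels, h=0.2000): 125.026167
T_{1}^{(1)} = 131.575402 + (131.575402 − 156.468377)/3 = 123.277744
T_{2}^{(1)} = 125.026167 + (125.026167 − 131.575402)/3 = 122.843089
T_{2}^{(2)} = 122.843089 + (122.843089 − 123.277744)/15 = 122.814112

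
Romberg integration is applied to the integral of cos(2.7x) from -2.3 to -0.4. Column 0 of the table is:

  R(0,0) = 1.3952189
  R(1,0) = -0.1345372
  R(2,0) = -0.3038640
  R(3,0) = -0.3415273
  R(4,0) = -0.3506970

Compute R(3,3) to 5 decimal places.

R(1,1) = (4·(-0.1345372) − 1.3952189) / 3 = -0.6444559
R(2,1) = (4·(-0.3038640) − (-0.1345372)) / 3 = -0.3603063
R(3,1) = -0.3415273 + (-0.3415273 − (-0.3038640))/3 = -0.3540817
R(2,2) = (16·(-0.3603063) − (-0.6444559)) / 15 = -0.3413630
R(3,2) = (16·(-0.3540817) − (-0.3603063)) / 15 = -0.3536667
R(3,3) = -0.3536667 + (-0.3536667 − (-0.3413630))/63 = -0.3538620

-0.35386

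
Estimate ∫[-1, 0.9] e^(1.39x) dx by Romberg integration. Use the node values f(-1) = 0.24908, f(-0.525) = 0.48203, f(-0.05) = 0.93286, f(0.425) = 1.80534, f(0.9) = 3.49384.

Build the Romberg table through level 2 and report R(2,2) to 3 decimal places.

2.335

R(0,0) (trapezoid, 1 panel, h=1.9000): 3.55577
R(1,0) (trapezoid, 2 panels, h=0.9500): 2.66410
R(2,0) (trapezoid, 4 panels, h=0.4750): 2.41855
R(1,1) = 2.66410 + (2.66410 − 3.55577)/3 = 2.36688
R(2,1) = 2.41855 + (2.41855 − 2.66410)/3 = 2.33670
R(2,2) = 2.33670 + (2.33670 − 2.36688)/15 = 2.33469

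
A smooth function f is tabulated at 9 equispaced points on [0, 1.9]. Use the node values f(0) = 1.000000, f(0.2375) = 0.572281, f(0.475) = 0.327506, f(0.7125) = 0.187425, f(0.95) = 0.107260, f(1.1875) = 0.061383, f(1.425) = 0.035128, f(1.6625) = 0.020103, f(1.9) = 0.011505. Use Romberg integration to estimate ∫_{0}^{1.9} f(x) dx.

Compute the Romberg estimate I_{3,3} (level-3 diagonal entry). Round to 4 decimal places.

I_{0,0} (trapezoid, 1 panel, h=1.9000): 0.960930
I_{1,0} (trapezoid, 2 panels, h=0.9500): 0.582362
I_{2,0} (trapezoid, 4 panels, h=0.4750): 0.463432
I_{3,0} (trapezoid, 8 panels, h=0.2375): 0.431499
I_{1,1} = 0.582362 + (0.582362 − 0.960930)/3 = 0.456173
I_{2,1} = 0.463432 + (0.463432 − 0.582362)/3 = 0.423789
I_{3,1} = 0.431499 + (0.431499 − 0.463432)/3 = 0.420855
I_{2,2} = 0.423789 + (0.423789 − 0.456173)/15 = 0.421630
I_{3,2} = 0.420855 + (0.420855 − 0.423789)/15 = 0.420659
I_{3,3} = 0.420659 + (0.420659 − 0.421630)/63 = 0.420644

0.4206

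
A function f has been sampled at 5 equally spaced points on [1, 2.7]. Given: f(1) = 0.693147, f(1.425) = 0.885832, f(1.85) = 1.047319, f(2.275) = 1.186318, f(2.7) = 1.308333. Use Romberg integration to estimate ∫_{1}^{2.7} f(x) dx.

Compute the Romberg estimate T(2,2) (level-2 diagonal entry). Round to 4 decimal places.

1.7545

T(0,0) (trapezoid, 1 panel, h=1.7000): 1.701258
T(1,0) (trapezoid, 2 panels, h=0.8500): 1.740850
T(2,0) (trapezoid, 4 panels, h=0.4250): 1.751089
T(1,1) = 1.740850 + (1.740850 − 1.701258)/3 = 1.754047
T(2,1) = 1.751089 + (1.751089 − 1.740850)/3 = 1.754502
T(2,2) = 1.754502 + (1.754502 − 1.754047)/15 = 1.754532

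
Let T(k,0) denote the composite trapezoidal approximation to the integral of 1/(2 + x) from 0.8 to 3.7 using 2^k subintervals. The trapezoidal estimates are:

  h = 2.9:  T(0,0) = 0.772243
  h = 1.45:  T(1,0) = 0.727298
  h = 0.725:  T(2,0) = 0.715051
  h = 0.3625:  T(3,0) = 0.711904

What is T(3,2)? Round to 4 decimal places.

0.7108

T(2,1) = (4·0.715051 − 0.727298) / 3 = 0.710969
T(3,1) = (4·0.711904 − 0.715051) / 3 = 0.710855
T(3,2) = 0.710855 + (0.710855 − 0.710969)/15 = 0.710847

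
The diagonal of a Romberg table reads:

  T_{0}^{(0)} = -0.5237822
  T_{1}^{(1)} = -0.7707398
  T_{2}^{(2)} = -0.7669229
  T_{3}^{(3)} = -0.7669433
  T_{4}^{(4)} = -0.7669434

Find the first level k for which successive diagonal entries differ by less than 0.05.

k = 2

|T_{1}^{(1)} − T_{0}^{(0)}| = 0.2469576 ≥ 0.05
|T_{2}^{(2)} − T_{1}^{(1)}| = 0.0038169 < 0.05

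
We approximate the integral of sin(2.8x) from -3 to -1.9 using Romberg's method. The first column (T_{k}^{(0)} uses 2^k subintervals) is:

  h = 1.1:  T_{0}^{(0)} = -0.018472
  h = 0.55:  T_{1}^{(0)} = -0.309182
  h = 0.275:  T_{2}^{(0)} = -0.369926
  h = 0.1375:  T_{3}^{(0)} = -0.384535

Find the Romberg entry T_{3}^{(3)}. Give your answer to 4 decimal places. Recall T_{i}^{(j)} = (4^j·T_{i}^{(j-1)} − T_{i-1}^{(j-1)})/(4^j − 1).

T_{1}^{(1)} = -0.309182 + (-0.309182 − (-0.018472))/3 = -0.406085
T_{2}^{(1)} = (4·(-0.369926) − (-0.309182)) / 3 = -0.390174
T_{3}^{(1)} = -0.384535 + (-0.384535 − (-0.369926))/3 = -0.389405
T_{2}^{(2)} = -0.390174 + (-0.390174 − (-0.406085))/15 = -0.389113
T_{3}^{(2)} = (16·(-0.389405) − (-0.390174)) / 15 = -0.389354
T_{3}^{(3)} = -0.389354 + (-0.389354 − (-0.389113))/63 = -0.389358

-0.3894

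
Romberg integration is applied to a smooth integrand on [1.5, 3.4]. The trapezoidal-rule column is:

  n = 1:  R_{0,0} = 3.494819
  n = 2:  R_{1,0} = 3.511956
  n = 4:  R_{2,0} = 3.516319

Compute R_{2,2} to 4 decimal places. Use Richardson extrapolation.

3.5178

Richardson extrapolation on the trapezoidal column (denominator 4−1=3):
R_{1,1} = (4·3.511956 − 3.494819) / 3 = 3.517668
R_{2,1} = 3.516319 + (3.516319 − 3.511956)/3 = 3.517773
R_{2,2} = (16·3.517773 − 3.517668) / 15 = 3.517780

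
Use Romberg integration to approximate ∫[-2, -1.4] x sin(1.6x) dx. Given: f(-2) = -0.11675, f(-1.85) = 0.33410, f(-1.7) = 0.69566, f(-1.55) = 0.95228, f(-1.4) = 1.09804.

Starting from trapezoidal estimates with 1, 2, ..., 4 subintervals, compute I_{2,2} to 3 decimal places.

0.376

I_{0,0} (trapezoid, 1 panel, h=0.6000): 0.29439
I_{1,0} (trapezoid, 2 panels, h=0.3000): 0.35589
I_{2,0} (trapezoid, 4 panels, h=0.1500): 0.37090
I_{1,1} = 0.35589 + (0.35589 − 0.29439)/3 = 0.37639
I_{2,1} = 0.37090 + (0.37090 − 0.35589)/3 = 0.37590
I_{2,2} = 0.37590 + (0.37590 − 0.37639)/15 = 0.37587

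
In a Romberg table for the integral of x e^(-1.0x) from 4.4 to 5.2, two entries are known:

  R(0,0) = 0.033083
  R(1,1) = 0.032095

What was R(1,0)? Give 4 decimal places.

From R(1,1) = (4·R(1,0) − R(0,0))/3, solve for R(1,0):
4·R(1,0) = 3·0.032095 + 0.033083 = 0.129368
R(1,0) = 0.032342

0.0323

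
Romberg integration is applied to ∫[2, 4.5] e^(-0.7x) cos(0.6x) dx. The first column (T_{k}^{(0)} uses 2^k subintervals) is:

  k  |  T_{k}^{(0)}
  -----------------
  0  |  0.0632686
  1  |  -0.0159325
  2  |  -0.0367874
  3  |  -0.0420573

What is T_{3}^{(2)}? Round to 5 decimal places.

-0.04382

Richardson extrapolation on the trapezoidal column (denominator 4−1=3):
T_{2}^{(1)} = (4·(-0.0367874) − (-0.0159325)) / 3 = -0.0437390
T_{3}^{(1)} = (4·(-0.0420573) − (-0.0367874)) / 3 = -0.0438139
T_{3}^{(2)} = (16·(-0.0438139) − (-0.0437390)) / 15 = -0.0438189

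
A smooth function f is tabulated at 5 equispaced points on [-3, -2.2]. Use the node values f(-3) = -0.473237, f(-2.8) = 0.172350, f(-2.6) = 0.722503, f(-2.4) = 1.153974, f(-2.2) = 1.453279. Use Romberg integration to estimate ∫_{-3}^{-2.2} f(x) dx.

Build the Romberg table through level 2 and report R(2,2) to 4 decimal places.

0.5153

R(0,0) (trapezoid, 1 panel, h=0.8000): 0.392017
R(1,0) (trapezoid, 2 panels, h=0.4000): 0.485010
R(2,0) (trapezoid, 4 panels, h=0.2000): 0.507770
R(1,1) = 0.485010 + (0.485010 − 0.392017)/3 = 0.516008
R(2,1) = 0.507770 + (0.507770 − 0.485010)/3 = 0.515357
R(2,2) = 0.515357 + (0.515357 − 0.516008)/15 = 0.515314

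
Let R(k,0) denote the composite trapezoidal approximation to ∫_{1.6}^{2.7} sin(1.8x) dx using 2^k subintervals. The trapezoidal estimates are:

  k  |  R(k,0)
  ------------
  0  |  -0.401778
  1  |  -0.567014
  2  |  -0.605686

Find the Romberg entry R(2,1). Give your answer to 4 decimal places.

R(2,1) = (4·(-0.605686) − (-0.567014)) / 3 = -0.618577
(Column j=1 coincides with Simpson's rule on the same nodes.)

-0.6186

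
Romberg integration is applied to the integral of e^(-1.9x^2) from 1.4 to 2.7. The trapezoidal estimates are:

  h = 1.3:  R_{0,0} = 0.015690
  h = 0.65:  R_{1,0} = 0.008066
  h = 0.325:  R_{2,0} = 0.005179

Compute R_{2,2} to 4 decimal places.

0.0041

R_{1,1} = (4·0.008066 − 0.015690) / 3 = 0.005525
R_{2,1} = (4·0.005179 − 0.008066) / 3 = 0.004217
R_{2,2} = (16·0.004217 − 0.005525) / 15 = 0.004130
(Column j=1 coincides with Simpson's rule on the same nodes.)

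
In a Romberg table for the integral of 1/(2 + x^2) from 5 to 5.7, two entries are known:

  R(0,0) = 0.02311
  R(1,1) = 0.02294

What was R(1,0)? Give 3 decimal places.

0.023

From R(1,1) = (4·R(1,0) − R(0,0))/3, solve for R(1,0):
4·R(1,0) = 3·0.02294 + 0.02311 = 0.09193
R(1,0) = 0.02298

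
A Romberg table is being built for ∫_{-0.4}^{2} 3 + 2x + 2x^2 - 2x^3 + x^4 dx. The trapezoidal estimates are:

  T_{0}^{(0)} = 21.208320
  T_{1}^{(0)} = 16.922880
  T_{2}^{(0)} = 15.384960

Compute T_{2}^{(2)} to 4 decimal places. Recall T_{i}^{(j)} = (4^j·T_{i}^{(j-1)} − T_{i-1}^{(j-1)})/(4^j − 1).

T_{1}^{(1)} = (4·16.922880 − 21.208320) / 3 = 15.494400
T_{2}^{(1)} = (4·15.384960 − 16.922880) / 3 = 14.872320
T_{2}^{(2)} = 14.872320 + (14.872320 − 15.494400)/15 = 14.830848

14.8308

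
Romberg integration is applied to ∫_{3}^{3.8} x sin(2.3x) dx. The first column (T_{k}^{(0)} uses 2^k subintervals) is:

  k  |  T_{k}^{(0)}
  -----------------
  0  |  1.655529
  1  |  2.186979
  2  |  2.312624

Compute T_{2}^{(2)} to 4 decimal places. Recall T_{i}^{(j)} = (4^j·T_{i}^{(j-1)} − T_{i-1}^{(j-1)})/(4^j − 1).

Richardson extrapolation on the trapezoidal column (denominator 4−1=3):
T_{1}^{(1)} = 2.186979 + (2.186979 − 1.655529)/3 = 2.364129
T_{2}^{(1)} = 2.312624 + (2.312624 − 2.186979)/3 = 2.354506
T_{2}^{(2)} = 2.354506 + (2.354506 − 2.364129)/15 = 2.353864
(Column j=1 coincides with Simpson's rule on the same nodes.)

2.3539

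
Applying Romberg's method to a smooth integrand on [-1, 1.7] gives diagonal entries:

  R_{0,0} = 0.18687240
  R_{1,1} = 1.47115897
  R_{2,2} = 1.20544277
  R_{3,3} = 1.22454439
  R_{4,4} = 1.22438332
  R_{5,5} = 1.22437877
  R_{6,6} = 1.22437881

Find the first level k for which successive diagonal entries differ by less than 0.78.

k = 2

|R_{1,1} − R_{0,0}| = 1.28428657 ≥ 0.78
|R_{2,2} − R_{1,1}| = 0.26571620 < 0.78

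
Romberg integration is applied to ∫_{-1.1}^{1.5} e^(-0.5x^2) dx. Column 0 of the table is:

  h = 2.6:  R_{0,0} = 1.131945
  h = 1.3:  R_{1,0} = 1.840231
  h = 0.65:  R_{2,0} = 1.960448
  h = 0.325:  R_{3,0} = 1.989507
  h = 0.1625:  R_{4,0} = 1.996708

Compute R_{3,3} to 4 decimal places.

Richardson extrapolation on the trapezoidal column (denominator 4−1=3):
R_{1,1} = 1.840231 + (1.840231 − 1.131945)/3 = 2.076326
R_{2,1} = (4·1.960448 − 1.840231) / 3 = 2.000520
R_{3,1} = (4·1.989507 − 1.960448) / 3 = 1.999193
R_{2,2} = 2.000520 + (2.000520 − 2.076326)/15 = 1.995466
R_{3,2} = 1.999193 + (1.999193 − 2.000520)/15 = 1.999105
R_{3,3} = (64·1.999105 − 1.995466) / 63 = 1.999163

1.9992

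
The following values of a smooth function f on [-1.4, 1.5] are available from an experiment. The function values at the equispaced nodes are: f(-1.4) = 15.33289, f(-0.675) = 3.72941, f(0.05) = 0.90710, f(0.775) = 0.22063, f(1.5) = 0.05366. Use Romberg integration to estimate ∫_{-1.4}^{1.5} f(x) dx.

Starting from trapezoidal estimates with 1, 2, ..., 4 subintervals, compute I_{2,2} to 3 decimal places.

7.894

I_{0,0} (trapezoid, 1 panel, h=2.9000): 22.31050
I_{1,0} (trapezoid, 2 panels, h=1.4500): 12.47054
I_{2,0} (trapezoid, 4 panels, h=0.7250): 9.09905
I_{1,1} = 12.47054 + (12.47054 − 22.31050)/3 = 9.19055
I_{2,1} = 9.09905 + (9.09905 − 12.47054)/3 = 7.97522
I_{2,2} = 7.97522 + (7.97522 − 9.19055)/15 = 7.89420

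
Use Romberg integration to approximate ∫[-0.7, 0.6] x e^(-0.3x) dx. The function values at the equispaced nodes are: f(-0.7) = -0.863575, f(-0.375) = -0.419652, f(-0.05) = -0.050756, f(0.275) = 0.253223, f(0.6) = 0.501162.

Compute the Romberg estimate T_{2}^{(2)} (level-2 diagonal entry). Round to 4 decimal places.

T_{0}^{(0)} (trapezoid, 1 panel, h=1.3000): -0.235568
T_{1}^{(0)} (trapezoid, 2 panels, h=0.6500): -0.150776
T_{2}^{(0)} (trapezoid, 4 panels, h=0.3250): -0.129477
T_{1}^{(1)} = -0.150776 + (-0.150776 − (-0.235568))/3 = -0.122512
T_{2}^{(1)} = -0.129477 + (-0.129477 − (-0.150776))/3 = -0.122377
T_{2}^{(2)} = -0.122377 + (-0.122377 − (-0.122512))/15 = -0.122368

-0.1224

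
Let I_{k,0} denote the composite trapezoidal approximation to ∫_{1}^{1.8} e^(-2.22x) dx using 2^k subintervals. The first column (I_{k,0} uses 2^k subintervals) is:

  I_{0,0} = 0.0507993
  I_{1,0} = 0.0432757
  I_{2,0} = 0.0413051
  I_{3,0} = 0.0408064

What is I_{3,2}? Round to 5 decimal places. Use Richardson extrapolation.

0.04064

Richardson extrapolation on the trapezoidal column (denominator 4−1=3):
I_{2,1} = (4·0.0413051 − 0.0432757) / 3 = 0.0406482
I_{3,1} = 0.0408064 + (0.0408064 − 0.0413051)/3 = 0.0406402
I_{3,2} = 0.0406402 + (0.0406402 − 0.0406482)/15 = 0.0406397
(Column j=1 coincides with Simpson's rule on the same nodes.)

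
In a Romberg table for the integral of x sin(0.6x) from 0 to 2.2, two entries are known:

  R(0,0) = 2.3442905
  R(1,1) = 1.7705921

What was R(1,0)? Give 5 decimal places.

1.91402

From R(1,1) = (4·R(1,0) − R(0,0))/3, solve for R(1,0):
4·R(1,0) = 3·1.7705921 + 2.3442905 = 7.6560668
R(1,0) = 1.9140167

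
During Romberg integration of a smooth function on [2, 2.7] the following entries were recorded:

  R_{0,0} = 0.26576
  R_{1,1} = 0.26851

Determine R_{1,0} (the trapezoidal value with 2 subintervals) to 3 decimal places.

From R_{1,1} = (4·R_{1,0} − R_{0,0})/3, solve for R_{1,0}:
4·R_{1,0} = 3·0.26851 + 0.26576 = 1.07129
R_{1,0} = 0.26782

0.268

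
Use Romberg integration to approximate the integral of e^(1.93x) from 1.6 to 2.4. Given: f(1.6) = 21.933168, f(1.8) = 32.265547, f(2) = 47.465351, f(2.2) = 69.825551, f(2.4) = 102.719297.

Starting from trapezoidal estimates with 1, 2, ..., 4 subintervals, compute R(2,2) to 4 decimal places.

R(0,0) (trapezoid, 1 panel, h=0.8000): 49.860986
R(1,0) (trapezoid, 2 panels, h=0.4000): 43.916633
R(2,0) (trapezoid, 4 panels, h=0.2000): 42.376536
R(1,1) = 43.916633 + (43.916633 − 49.860986)/3 = 41.935182
R(2,1) = 42.376536 + (42.376536 − 43.916633)/3 = 41.863170
R(2,2) = 41.863170 + (41.863170 − 41.935182)/15 = 41.858369

41.8584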